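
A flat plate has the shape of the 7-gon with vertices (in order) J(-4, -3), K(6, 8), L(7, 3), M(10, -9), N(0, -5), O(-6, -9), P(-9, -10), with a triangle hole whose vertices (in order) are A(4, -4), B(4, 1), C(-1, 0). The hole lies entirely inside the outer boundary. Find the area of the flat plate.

Outer boundary:
Σ = (-14) + (-38) + (-93) + (-50) + (-30) + (-21) + (-13) = -259
Area = |Σ|/2 = 129.5.
Hole:
Apply the shoelace formula: 2A = Σ (x_i·y_{i+1} − x_{i+1}·y_i), indices taken mod 3.
Σ = (20) + (1) + (4) = 25
Area = |Σ|/2 = 12.5.
Net area = 129.5 − 12.5 = 117.

117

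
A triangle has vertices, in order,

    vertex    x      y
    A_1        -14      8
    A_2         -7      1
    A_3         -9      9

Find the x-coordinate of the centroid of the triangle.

-10

Apply the shoelace formula. First the cross-terms c_i = x_i·y_{i+1} − x_{i+1}·y_i:
  42, -54, 54  ⇒  2A = 42, A = 21.
Then Σ (x_i + x_{i+1})·c_i = -1260, so x̄ = -1260 / (6·21) = -10.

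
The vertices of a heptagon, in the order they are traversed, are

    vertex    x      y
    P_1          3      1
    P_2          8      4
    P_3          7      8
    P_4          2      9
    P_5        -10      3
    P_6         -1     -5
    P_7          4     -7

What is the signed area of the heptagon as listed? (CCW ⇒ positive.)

Apply the surveyor's formula: 2A = Σ (x_i·y_{i+1} − x_{i+1}·y_i), indices taken mod 7.
Σ = (4) + (36) + (47) + (96) + (53) + (27) + (25) = 288
Signed area = Σ/2 = 144 (positive ⇒ counter-clockwise traversal).

144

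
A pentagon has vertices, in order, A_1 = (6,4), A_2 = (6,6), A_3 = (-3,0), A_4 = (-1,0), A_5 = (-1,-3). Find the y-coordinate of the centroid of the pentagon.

233/141

Apply the shoelace (surveyor's) formula. First the cross-terms c_i = x_i·y_{i+1} − x_{i+1}·y_i:
  12, 18, 0, 3, 14  ⇒  2A = 47, A = 23.5.
Then Σ (y_i + y_{i+1})·c_i = 233, so ȳ = 233 / (6·23.5) = 233/141.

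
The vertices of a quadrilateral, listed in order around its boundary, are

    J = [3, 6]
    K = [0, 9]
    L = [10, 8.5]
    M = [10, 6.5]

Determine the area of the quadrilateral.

Σ = (27) + (-90) + (-20) + (40.5) = -42.5
Area = |Σ|/2 = 21.25.

21.25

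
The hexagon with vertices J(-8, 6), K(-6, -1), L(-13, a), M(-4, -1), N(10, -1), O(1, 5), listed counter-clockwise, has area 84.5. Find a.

Write out the shoelace sum; only the two edges meeting at L involve a:
2·Area = [((-6)·a − (-13)·(-1)) + ((-13)·(-1) − (-4)·a)] + 155
       = -2·a + 155 = 169
⇒ a = -7.

-7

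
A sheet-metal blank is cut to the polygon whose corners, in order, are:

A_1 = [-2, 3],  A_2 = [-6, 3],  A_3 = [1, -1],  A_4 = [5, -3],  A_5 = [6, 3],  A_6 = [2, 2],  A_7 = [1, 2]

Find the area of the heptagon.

32.5

Apply Gauss's area formula: 2A = Σ (x_i·y_{i+1} − x_{i+1}·y_i), indices taken mod 7.
Σ = (12) + (3) + (2) + (33) + (6) + (2) + (7) = 65
Area = |Σ|/2 = 32.5.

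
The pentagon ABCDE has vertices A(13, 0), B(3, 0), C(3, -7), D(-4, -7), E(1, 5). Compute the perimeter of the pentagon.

|AB| = √((-10)² + (0)²) = √100 = 10
|BC| = √((0)² + (-7)²) = √49 = 7
|CD| = √((-7)² + (0)²) = √49 = 7
|DE| = √((5)² + (12)²) = √169 = 13
|EA| = √((12)² + (-5)²) = √169 = 13
Perimeter = 10 + 7 + 7 + 13 + 13 = 50.

50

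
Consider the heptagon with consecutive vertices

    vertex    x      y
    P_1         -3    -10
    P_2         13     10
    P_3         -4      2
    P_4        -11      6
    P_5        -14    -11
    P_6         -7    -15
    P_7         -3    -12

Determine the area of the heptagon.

267.5

Apply the shoelace (surveyor's) formula: 2A = Σ (x_i·y_{i+1} − x_{i+1}·y_i), indices taken mod 7.
Σ = (100) + (66) + (-2) + (205) + (133) + (39) + (-6) = 535
Area = |Σ|/2 = 267.5.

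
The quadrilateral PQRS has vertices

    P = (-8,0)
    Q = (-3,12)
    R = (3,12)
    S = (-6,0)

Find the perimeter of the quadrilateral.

|PQ| = √((5)² + (12)²) = √169 = 13
|QR| = √((6)² + (0)²) = √36 = 6
|RS| = √((-9)² + (-12)²) = √225 = 15
|SP| = √((-2)² + (0)²) = √4 = 2
Perimeter = 13 + 6 + 15 + 2 = 36.

36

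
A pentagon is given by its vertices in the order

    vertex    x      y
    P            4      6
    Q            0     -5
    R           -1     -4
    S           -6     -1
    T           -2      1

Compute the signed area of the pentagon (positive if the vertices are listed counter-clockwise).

P→Q: (4)(-5) − (0)(6) = -20
Q→R: (0)(-4) − (-1)(-5) = -5
R→S: (-1)(-1) − (-6)(-4) = -23
S→T: (-6)(1) − (-2)(-1) = -8
T→P: (-2)(6) − (4)(1) = -16
Σ = -72
Signed area = Σ/2 = -36 (negative ⇒ clockwise traversal).

-36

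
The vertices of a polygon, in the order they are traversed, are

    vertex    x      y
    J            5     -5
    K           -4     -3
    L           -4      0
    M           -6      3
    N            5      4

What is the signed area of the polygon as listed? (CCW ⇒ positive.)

Cross-terms: -35, -12, -12, -39, -45  ⇒  Σ = -143
Signed area = Σ/2 = -71.5 (negative ⇒ clockwise traversal).

-71.5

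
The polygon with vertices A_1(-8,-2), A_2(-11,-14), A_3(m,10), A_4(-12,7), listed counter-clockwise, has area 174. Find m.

8

Write out the shoelace sum; only the two edges meeting at A_3 involve m:
2·Area = [((-11)·10 − m·(-14)) + (m·7 − (-12)·10)] + 170
       = 21·m + 180 = 348
⇒ m = 8.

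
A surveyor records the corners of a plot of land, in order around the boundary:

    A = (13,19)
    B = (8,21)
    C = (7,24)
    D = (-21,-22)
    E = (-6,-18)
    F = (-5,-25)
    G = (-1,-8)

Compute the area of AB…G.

461

Apply the surveyor's formula: 2A = Σ (x_i·y_{i+1} − x_{i+1}·y_i), indices taken mod 7.
Σ = (121) + (45) + (350) + (246) + (60) + (15) + (85) = 922
Area = |Σ|/2 = 461.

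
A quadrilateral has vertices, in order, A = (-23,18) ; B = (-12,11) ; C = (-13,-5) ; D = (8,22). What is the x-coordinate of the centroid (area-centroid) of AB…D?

Apply the surveyor's formula. First the cross-terms c_i = x_i·y_{i+1} − x_{i+1}·y_i:
  -37, 203, -246, 650  ⇒  2A = 570, A = 285.
Then Σ (x_i + x_{i+1})·c_i = -12300, so x̄ = -12300 / (6·285) = -410/57.

-410/57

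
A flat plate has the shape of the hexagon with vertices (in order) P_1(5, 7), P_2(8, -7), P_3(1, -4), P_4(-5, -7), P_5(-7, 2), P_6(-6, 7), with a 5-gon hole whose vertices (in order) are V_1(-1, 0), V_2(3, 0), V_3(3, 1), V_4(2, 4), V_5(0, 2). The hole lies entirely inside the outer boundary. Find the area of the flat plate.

Outer boundary:
Σ = (-91) + (-25) + (-27) + (-59) + (-37) + (-77) = -316
Area = |Σ|/2 = 158.
Hole:
V_1→V_2: (-1)(0) − (3)(0) = 0
V_2→V_3: (3)(1) − (3)(0) = 3
V_3→V_4: (3)(4) − (2)(1) = 10
V_4→V_5: (2)(2) − (0)(4) = 4
V_5→V_1: (0)(0) − (-1)(2) = 2
Σ = 19
Area = |Σ|/2 = 9.5.
Net area = 158 − 9.5 = 148.5.

148.5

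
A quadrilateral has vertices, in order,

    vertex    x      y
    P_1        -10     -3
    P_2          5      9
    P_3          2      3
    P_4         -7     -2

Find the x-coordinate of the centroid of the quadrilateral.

-1.4

Apply the surveyor's formula. First the cross-terms c_i = x_i·y_{i+1} − x_{i+1}·y_i:
  -75, -3, 17, 1  ⇒  2A = -60, A = -30.
Then Σ (x_i + x_{i+1})·c_i = 252, so x̄ = 252 / (6·(-30)) = -1.4.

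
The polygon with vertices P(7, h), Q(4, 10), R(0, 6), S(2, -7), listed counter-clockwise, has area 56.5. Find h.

9

Write out the shoelace sum; only the two edges meeting at P involve h:
2·Area = [(2·h − 7·(-7)) + (7·10 − 4·h)] + 12
       = -2·h + 131 = 113
⇒ h = 9.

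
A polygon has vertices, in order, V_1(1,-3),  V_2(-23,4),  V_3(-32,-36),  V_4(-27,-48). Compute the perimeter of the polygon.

132

|V_1V_2| = √((-24)² + (7)²) = √625 = 25
|V_2V_3| = √((-9)² + (-40)²) = √1681 = 41
|V_3V_4| = √((5)² + (-12)²) = √169 = 13
|V_4V_1| = √((28)² + (45)²) = √2809 = 53
Perimeter = 25 + 41 + 13 + 53 = 132.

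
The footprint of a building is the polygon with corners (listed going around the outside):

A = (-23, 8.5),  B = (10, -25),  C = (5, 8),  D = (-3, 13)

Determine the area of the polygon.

528.75

Apply the shoelace (surveyor's) formula: 2A = Σ (x_i·y_{i+1} − x_{i+1}·y_i), indices taken mod 4.
Cross-terms: 490, 205, 89, 273.5  ⇒  Σ = 1057.5
Area = |Σ|/2 = 528.75.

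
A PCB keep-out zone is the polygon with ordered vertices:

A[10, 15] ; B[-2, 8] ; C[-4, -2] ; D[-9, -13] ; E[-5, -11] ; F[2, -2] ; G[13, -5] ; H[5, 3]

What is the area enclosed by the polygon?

185.5

A→B: (10)(8) − (-2)(15) = 110
B→C: (-2)(-2) − (-4)(8) = 36
C→D: (-4)(-13) − (-9)(-2) = 34
D→E: (-9)(-11) − (-5)(-13) = 34
E→F: (-5)(-2) − (2)(-11) = 32
F→G: (2)(-5) − (13)(-2) = 16
G→H: (13)(3) − (5)(-5) = 64
H→A: (5)(15) − (10)(3) = 45
Σ = 371
Area = |Σ|/2 = 185.5.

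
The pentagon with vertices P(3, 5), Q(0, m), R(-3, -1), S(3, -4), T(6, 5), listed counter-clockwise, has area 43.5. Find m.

Write out the shoelace sum; only the two edges meeting at Q involve m:
2·Area = [(3·m − 0·5) + (0·(-1) − (-3)·m)] + 69
       = 6·m + 69 = 87
⇒ m = 3.

3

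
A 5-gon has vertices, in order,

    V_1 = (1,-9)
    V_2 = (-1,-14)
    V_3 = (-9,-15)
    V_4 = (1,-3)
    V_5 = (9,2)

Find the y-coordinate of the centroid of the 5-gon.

-1772/219

Apply the shoelace (surveyor's) formula. First the cross-terms c_i = x_i·y_{i+1} − x_{i+1}·y_i:
  -23, -111, 42, 29, -83  ⇒  2A = -146, A = -73.
Then Σ (y_i + y_{i+1})·c_i = 3544, so ȳ = 3544 / (6·(-73)) = -1772/219.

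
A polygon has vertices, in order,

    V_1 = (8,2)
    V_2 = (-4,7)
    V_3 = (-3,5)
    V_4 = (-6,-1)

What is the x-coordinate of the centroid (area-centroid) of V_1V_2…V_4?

-28/141

Apply the shoelace (surveyor's) formula. First the cross-terms c_i = x_i·y_{i+1} − x_{i+1}·y_i:
  64, 1, 33, -4  ⇒  2A = 94, A = 47.
Then Σ (x_i + x_{i+1})·c_i = -56, so x̄ = -56 / (6·47) = -28/141.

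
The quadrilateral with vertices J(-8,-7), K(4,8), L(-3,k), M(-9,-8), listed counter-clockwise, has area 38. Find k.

5

The doubled signed area Σ (x_i y_{i+1} − x_{i+1} y_i) is linear in k.
With k=0 it equals 11; the coefficient of k is 13 (from the two edges through L).
So 13·k + 11 = 2·38 = 76 ⇒ k = 5.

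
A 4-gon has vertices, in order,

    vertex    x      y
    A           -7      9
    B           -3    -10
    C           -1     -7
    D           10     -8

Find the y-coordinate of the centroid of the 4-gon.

Apply the surveyor's formula. First the cross-terms c_i = x_i·y_{i+1} − x_{i+1}·y_i:
  97, 11, 78, 34  ⇒  2A = 220, A = 110.
Then Σ (y_i + y_{i+1})·c_i = -1420, so ȳ = -1420 / (6·110) = -71/33.

-71/33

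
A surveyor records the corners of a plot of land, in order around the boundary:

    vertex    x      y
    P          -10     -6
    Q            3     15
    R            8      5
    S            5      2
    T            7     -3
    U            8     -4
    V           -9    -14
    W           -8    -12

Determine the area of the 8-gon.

251.5

Apply the surveyor's formula: 2A = Σ (x_i·y_{i+1} − x_{i+1}·y_i), indices taken mod 8.
Σ = (-132) + (-105) + (-9) + (-29) + (-4) + (-148) + (-4) + (-72) = -503
Area = |Σ|/2 = 251.5.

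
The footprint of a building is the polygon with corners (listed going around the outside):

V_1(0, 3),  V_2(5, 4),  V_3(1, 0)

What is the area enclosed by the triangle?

8

Apply the shoelace (surveyor's) formula: 2A = Σ (x_i·y_{i+1} − x_{i+1}·y_i), indices taken mod 3.
Cross-terms: -15, -4, 3  ⇒  Σ = -16
Area = |Σ|/2 = 8.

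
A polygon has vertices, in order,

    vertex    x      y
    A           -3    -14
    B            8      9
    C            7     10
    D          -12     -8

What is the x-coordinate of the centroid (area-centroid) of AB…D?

Apply the surveyor's formula. First the cross-terms c_i = x_i·y_{i+1} − x_{i+1}·y_i:
  85, 17, 64, 144  ⇒  2A = 310, A = 155.
Then Σ (x_i + x_{i+1})·c_i = -1800, so x̄ = -1800 / (6·155) = -60/31.

-60/31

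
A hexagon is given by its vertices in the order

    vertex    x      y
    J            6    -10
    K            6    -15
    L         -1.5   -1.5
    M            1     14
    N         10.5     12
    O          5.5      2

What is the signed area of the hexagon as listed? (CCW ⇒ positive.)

-164

Apply Gauss's area formula: 2A = Σ (x_i·y_{i+1} − x_{i+1}·y_i), indices taken mod 6.
Cross-terms: -30, -31.5, -19.5, -135, -45, -67  ⇒  Σ = -328
Signed area = Σ/2 = -164 (negative ⇒ clockwise traversal).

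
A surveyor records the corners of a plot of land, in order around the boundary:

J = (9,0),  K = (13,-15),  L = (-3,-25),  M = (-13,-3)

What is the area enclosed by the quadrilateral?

397

Apply the surveyor's formula: 2A = Σ (x_i·y_{i+1} − x_{i+1}·y_i), indices taken mod 4.
Cross-terms: -135, -370, -316, 27  ⇒  Σ = -794
Area = |Σ|/2 = 397.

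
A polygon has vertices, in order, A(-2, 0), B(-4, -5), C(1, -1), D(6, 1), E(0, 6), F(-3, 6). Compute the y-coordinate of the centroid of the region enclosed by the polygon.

109/69

Apply Gauss's area formula. First the cross-terms c_i = x_i·y_{i+1} − x_{i+1}·y_i:
  10, 9, 7, 36, 18, 12  ⇒  2A = 92, A = 46.
Then Σ (y_i + y_{i+1})·c_i = 436, so ȳ = 436 / (6·46) = 109/69.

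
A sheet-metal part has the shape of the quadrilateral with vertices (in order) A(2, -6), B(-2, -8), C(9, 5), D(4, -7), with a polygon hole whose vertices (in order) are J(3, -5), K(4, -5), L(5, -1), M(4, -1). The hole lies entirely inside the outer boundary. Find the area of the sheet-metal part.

25.5

Outer boundary:
Cross-terms: -28, 62, -83, -10  ⇒  Σ = -59
Area = |Σ|/2 = 29.5.
Hole:
Apply the shoelace (surveyor's) formula: 2A = Σ (x_i·y_{i+1} − x_{i+1}·y_i), indices taken mod 4.
J→K: (3)(-5) − (4)(-5) = 5
K→L: (4)(-1) − (5)(-5) = 21
L→M: (5)(-1) − (4)(-1) = -1
M→J: (4)(-5) − (3)(-1) = -17
Σ = 8
Area = |Σ|/2 = 4.
Net area = 29.5 − 4 = 25.5.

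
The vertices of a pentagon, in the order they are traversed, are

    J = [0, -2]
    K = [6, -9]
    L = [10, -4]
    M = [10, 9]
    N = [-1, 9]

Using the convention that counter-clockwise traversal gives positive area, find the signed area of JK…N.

154.5

Cross-terms: 12, 66, 130, 99, 2  ⇒  Σ = 309
Signed area = Σ/2 = 154.5 (positive ⇒ counter-clockwise traversal).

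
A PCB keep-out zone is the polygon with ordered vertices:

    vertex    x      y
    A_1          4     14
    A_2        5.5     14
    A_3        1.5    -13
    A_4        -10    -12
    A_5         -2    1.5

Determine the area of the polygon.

Apply the shoelace (surveyor's) formula: 2A = Σ (x_i·y_{i+1} − x_{i+1}·y_i), indices taken mod 5.
Σ = (-21) + (-92.5) + (-148) + (-39) + (-34) = -334.5
Area = |Σ|/2 = 167.25.

167.25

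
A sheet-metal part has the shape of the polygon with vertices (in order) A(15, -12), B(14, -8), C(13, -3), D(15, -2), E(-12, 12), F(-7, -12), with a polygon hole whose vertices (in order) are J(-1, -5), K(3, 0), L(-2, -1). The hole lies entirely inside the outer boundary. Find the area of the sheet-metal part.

Outer boundary:
Apply Gauss's area formula: 2A = Σ (x_i·y_{i+1} − x_{i+1}·y_i), indices taken mod 6.
Cross-terms: 48, 62, 19, 156, 228, 264  ⇒  Σ = 777
Area = |Σ|/2 = 388.5.
Hole:
Apply the shoelace formula: 2A = Σ (x_i·y_{i+1} − x_{i+1}·y_i), indices taken mod 3.
Σ = (15) + (-3) + (9) = 21
Area = |Σ|/2 = 10.5.
Net area = 388.5 − 10.5 = 378.

378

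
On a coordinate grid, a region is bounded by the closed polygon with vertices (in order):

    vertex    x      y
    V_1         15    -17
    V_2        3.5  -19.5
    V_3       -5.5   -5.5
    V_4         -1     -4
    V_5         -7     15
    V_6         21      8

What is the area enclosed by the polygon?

617

Σ = (-233) + (-126.5) + (16.5) + (-43) + (-371) + (-477) = -1234
Area = |Σ|/2 = 617.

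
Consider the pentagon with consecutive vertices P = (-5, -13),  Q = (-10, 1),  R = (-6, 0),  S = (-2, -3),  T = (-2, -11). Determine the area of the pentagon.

Σ = (-135) + (6) + (18) + (16) + (-29) = -124
Area = |Σ|/2 = 62.

62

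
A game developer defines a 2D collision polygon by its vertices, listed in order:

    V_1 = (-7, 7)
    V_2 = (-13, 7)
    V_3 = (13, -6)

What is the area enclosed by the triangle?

Σ = (42) + (-13) + (49) = 78
Area = |Σ|/2 = 39.

39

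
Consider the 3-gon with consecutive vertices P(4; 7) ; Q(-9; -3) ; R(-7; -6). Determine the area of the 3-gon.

29.5

Σ = (51) + (33) + (-25) = 59
Area = |Σ|/2 = 29.5.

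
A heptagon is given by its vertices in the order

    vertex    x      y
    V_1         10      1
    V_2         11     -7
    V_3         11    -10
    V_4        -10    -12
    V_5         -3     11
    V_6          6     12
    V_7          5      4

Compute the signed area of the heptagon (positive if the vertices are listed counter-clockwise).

Apply the shoelace formula: 2A = Σ (x_i·y_{i+1} − x_{i+1}·y_i), indices taken mod 7.
V_1→V_2: (10)(-7) − (11)(1) = -81
V_2→V_3: (11)(-10) − (11)(-7) = -33
V_3→V_4: (11)(-12) − (-10)(-10) = -232
V_4→V_5: (-10)(11) − (-3)(-12) = -146
V_5→V_6: (-3)(12) − (6)(11) = -102
V_6→V_7: (6)(4) − (5)(12) = -36
V_7→V_1: (5)(1) − (10)(4) = -35
Σ = -665
Signed area = Σ/2 = -332.5 (negative ⇒ clockwise traversal).

-332.5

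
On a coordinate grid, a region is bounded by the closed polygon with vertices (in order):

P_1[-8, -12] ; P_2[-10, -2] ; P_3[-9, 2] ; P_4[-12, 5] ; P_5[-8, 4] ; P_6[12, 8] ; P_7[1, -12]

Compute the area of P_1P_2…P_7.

P_1→P_2: (-8)(-2) − (-10)(-12) = -104
P_2→P_3: (-10)(2) − (-9)(-2) = -38
P_3→P_4: (-9)(5) − (-12)(2) = -21
P_4→P_5: (-12)(4) − (-8)(5) = -8
P_5→P_6: (-8)(8) − (12)(4) = -112
P_6→P_7: (12)(-12) − (1)(8) = -152
P_7→P_1: (1)(-12) − (-8)(-12) = -108
Σ = -543
Area = |Σ|/2 = 271.5.

271.5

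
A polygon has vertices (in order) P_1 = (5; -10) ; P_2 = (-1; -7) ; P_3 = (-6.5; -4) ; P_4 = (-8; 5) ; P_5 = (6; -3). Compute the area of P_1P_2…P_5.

101

Σ = (-45) + (-41.5) + (-64.5) + (-6) + (-45) = -202
Area = |Σ|/2 = 101.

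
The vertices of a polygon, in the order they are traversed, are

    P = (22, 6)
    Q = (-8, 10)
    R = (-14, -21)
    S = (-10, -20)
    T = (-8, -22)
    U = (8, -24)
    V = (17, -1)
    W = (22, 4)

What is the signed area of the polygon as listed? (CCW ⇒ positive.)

Σ = (268) + (308) + (70) + (60) + (368) + (400) + (90) + (44) = 1608
Signed area = Σ/2 = 804 (positive ⇒ counter-clockwise traversal).

804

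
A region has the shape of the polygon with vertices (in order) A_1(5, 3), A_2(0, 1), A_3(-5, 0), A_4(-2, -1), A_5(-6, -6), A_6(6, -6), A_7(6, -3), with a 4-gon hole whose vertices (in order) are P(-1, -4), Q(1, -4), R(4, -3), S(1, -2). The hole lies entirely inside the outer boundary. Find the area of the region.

67

Outer boundary:
Apply the surveyor's formula: 2A = Σ (x_i·y_{i+1} − x_{i+1}·y_i), indices taken mod 7.
A_1→A_2: (5)(1) − (0)(3) = 5
A_2→A_3: (0)(0) − (-5)(1) = 5
A_3→A_4: (-5)(-1) − (-2)(0) = 5
A_4→A_5: (-2)(-6) − (-6)(-1) = 6
A_5→A_6: (-6)(-6) − (6)(-6) = 72
A_6→A_7: (6)(-3) − (6)(-6) = 18
A_7→A_1: (6)(3) − (5)(-3) = 33
Σ = 144
Area = |Σ|/2 = 72.
Hole:
Cross-terms: 8, 13, -5, -6  ⇒  Σ = 10
Area = |Σ|/2 = 5.
Net area = 72 − 5 = 67.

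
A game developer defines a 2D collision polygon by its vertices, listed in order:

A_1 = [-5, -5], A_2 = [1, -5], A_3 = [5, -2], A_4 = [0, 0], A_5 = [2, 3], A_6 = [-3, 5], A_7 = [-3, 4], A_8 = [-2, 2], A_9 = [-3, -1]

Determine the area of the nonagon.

Apply the shoelace (surveyor's) formula: 2A = Σ (x_i·y_{i+1} − x_{i+1}·y_i), indices taken mod 9.
Cross-terms: 30, 23, 0, 0, 19, 3, 2, 8, 10  ⇒  Σ = 95
Area = |Σ|/2 = 47.5.

47.5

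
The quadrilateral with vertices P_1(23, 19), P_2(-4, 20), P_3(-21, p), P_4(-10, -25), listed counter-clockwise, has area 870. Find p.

-21

The doubled signed area Σ (x_i y_{i+1} − x_{i+1} y_i) is linear in p.
With p=0 it equals 1866; the coefficient of p is 6 (from the two edges through P_3).
So 6·p + 1866 = 2·870 = 1740 ⇒ p = -21.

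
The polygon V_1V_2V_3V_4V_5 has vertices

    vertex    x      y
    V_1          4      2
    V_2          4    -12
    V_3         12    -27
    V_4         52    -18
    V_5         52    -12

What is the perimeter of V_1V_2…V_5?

128

|V_1V_2| = √((0)² + (-14)²) = √196 = 14
|V_2V_3| = √((8)² + (-15)²) = √289 = 17
|V_3V_4| = √((40)² + (9)²) = √1681 = 41
|V_4V_5| = √((0)² + (6)²) = √36 = 6
|V_5V_1| = √((-48)² + (14)²) = √2500 = 50
Perimeter = 14 + 17 + 41 + 6 + 50 = 128.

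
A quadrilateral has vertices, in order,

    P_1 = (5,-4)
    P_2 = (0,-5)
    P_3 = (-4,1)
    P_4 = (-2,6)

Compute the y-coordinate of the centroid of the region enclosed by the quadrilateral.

-107/267

Apply Gauss's area formula. First the cross-terms c_i = x_i·y_{i+1} − x_{i+1}·y_i:
  -25, -20, -22, -22  ⇒  2A = -89, A = -44.5.
Then Σ (y_i + y_{i+1})·c_i = 107, so ȳ = 107 / (6·(-44.5)) = -107/267.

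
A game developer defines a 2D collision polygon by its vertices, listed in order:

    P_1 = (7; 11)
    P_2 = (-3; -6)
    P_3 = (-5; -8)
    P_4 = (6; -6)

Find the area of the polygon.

85.5

Apply the shoelace formula: 2A = Σ (x_i·y_{i+1} − x_{i+1}·y_i), indices taken mod 4.
P_1→P_2: (7)(-6) − (-3)(11) = -9
P_2→P_3: (-3)(-8) − (-5)(-6) = -6
P_3→P_4: (-5)(-6) − (6)(-8) = 78
P_4→P_1: (6)(11) − (7)(-6) = 108
Σ = 171
Area = |Σ|/2 = 85.5.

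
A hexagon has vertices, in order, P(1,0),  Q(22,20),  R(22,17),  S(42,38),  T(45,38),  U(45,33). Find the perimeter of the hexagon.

124

|PQ| = √((21)² + (20)²) = √841 = 29
|QR| = √((0)² + (-3)²) = √9 = 3
|RS| = √((20)² + (21)²) = √841 = 29
|ST| = √((3)² + (0)²) = √9 = 3
|TU| = √((0)² + (-5)²) = √25 = 5
|UP| = √((-44)² + (-33)²) = √3025 = 55
Perimeter = 29 + 3 + 29 + 3 + 5 + 55 = 124.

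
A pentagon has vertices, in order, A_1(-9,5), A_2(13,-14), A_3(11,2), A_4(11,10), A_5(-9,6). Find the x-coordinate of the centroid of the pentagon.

Apply the shoelace (surveyor's) formula. First the cross-terms c_i = x_i·y_{i+1} − x_{i+1}·y_i:
  61, 180, 88, 156, 9  ⇒  2A = 494, A = 247.
Then Σ (x_i + x_{i+1})·c_i = 6650, so x̄ = 6650 / (6·247) = 175/39.

175/39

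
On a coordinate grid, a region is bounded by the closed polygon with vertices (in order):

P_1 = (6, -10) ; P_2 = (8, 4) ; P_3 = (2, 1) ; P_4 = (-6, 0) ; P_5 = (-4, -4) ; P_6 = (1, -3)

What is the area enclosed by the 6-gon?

Apply the shoelace formula: 2A = Σ (x_i·y_{i+1} − x_{i+1}·y_i), indices taken mod 6.
Σ = (104) + (0) + (6) + (24) + (16) + (8) = 158
Area = |Σ|/2 = 79.

79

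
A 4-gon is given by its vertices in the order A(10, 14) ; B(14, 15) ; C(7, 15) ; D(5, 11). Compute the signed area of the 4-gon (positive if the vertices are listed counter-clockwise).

Apply Gauss's area formula: 2A = Σ (x_i·y_{i+1} − x_{i+1}·y_i), indices taken mod 4.
Σ = (-46) + (105) + (2) + (-40) = 21
Signed area = Σ/2 = 10.5 (positive ⇒ counter-clockwise traversal).

10.5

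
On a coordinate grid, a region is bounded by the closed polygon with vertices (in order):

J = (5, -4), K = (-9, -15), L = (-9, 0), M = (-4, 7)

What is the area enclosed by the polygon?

Apply Gauss's area formula: 2A = Σ (x_i·y_{i+1} − x_{i+1}·y_i), indices taken mod 4.
Σ = (-111) + (-135) + (-63) + (-19) = -328
Area = |Σ|/2 = 164.

164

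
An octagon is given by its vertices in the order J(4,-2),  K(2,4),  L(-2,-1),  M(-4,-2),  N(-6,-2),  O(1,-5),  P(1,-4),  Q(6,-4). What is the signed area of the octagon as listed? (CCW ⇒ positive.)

Apply the shoelace formula: 2A = Σ (x_i·y_{i+1} − x_{i+1}·y_i), indices taken mod 8.
J→K: (4)(4) − (2)(-2) = 20
K→L: (2)(-1) − (-2)(4) = 6
L→M: (-2)(-2) − (-4)(-1) = 0
M→N: (-4)(-2) − (-6)(-2) = -4
N→O: (-6)(-5) − (1)(-2) = 32
O→P: (1)(-4) − (1)(-5) = 1
P→Q: (1)(-4) − (6)(-4) = 20
Q→J: (6)(-2) − (4)(-4) = 4
Σ = 79
Signed area = Σ/2 = 39.5 (positive ⇒ counter-clockwise traversal).

39.5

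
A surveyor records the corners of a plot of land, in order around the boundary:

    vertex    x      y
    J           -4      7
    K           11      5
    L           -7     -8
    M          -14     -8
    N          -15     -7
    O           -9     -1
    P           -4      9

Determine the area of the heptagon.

176.5

J→K: (-4)(5) − (11)(7) = -97
K→L: (11)(-8) − (-7)(5) = -53
L→M: (-7)(-8) − (-14)(-8) = -56
M→N: (-14)(-7) − (-15)(-8) = -22
N→O: (-15)(-1) − (-9)(-7) = -48
O→P: (-9)(9) − (-4)(-1) = -85
P→J: (-4)(7) − (-4)(9) = 8
Σ = -353
Area = |Σ|/2 = 176.5.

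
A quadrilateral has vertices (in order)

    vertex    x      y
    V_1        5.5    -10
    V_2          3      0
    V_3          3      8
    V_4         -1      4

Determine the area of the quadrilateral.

Cross-terms: 30, 24, 20, -12  ⇒  Σ = 62
Area = |Σ|/2 = 31.

31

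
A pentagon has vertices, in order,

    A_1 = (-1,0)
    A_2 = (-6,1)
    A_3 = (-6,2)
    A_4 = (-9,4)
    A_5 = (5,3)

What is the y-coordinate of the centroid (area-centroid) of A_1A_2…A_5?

Apply the shoelace formula. First the cross-terms c_i = x_i·y_{i+1} − x_{i+1}·y_i:
  -1, -6, -6, -47, 3  ⇒  2A = -57, A = -28.5.
Then Σ (y_i + y_{i+1})·c_i = -375, so ȳ = -375 / (6·(-28.5)) = 125/57.

125/57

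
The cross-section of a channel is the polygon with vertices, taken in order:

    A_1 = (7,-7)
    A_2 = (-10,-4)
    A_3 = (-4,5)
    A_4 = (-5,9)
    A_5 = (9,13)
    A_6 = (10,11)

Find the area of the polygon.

249.5

A_1→A_2: (7)(-4) − (-10)(-7) = -98
A_2→A_3: (-10)(5) − (-4)(-4) = -66
A_3→A_4: (-4)(9) − (-5)(5) = -11
A_4→A_5: (-5)(13) − (9)(9) = -146
A_5→A_6: (9)(11) − (10)(13) = -31
A_6→A_1: (10)(-7) − (7)(11) = -147
Σ = -499
Area = |Σ|/2 = 249.5.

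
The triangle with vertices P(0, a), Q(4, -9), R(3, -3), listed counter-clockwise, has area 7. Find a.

1

Write out the shoelace sum; only the two edges meeting at P involve a:
2·Area = [(3·a − 0·(-3)) + (0·(-9) − 4·a)] + 15
       = -1·a + 15 = 14
⇒ a = 1.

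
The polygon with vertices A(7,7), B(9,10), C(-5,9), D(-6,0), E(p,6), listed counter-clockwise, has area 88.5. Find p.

9

The doubled signed area Σ (x_i y_{i+1} − x_{i+1} y_i) is linear in p.
With p=0 it equals 114; the coefficient of p is 7 (from the two edges through E).
So 7·p + 114 = 2·88.5 = 177 ⇒ p = 9.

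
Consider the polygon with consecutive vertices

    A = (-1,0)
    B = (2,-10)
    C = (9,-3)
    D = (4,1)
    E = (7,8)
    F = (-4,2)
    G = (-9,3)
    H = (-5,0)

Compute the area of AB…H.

103.5

Apply the shoelace (surveyor's) formula: 2A = Σ (x_i·y_{i+1} − x_{i+1}·y_i), indices taken mod 8.
A→B: (-1)(-10) − (2)(0) = 10
B→C: (2)(-3) − (9)(-10) = 84
C→D: (9)(1) − (4)(-3) = 21
D→E: (4)(8) − (7)(1) = 25
E→F: (7)(2) − (-4)(8) = 46
F→G: (-4)(3) − (-9)(2) = 6
G→H: (-9)(0) − (-5)(3) = 15
H→A: (-5)(0) − (-1)(0) = 0
Σ = 207
Area = |Σ|/2 = 103.5.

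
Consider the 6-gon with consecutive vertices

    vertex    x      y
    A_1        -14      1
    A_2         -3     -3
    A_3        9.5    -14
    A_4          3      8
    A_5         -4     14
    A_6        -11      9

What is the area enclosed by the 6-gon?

Σ = (45) + (70.5) + (118) + (74) + (118) + (115) = 540.5
Area = |Σ|/2 = 270.25.

270.25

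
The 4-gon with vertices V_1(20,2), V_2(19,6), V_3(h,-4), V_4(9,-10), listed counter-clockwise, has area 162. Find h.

The doubled signed area Σ (x_i y_{i+1} − x_{i+1} y_i) is linear in h.
With h=0 it equals 260; the coefficient of h is -16 (from the two edges through V_3).
So -16·h + 260 = 2·162 = 324 ⇒ h = -4.

-4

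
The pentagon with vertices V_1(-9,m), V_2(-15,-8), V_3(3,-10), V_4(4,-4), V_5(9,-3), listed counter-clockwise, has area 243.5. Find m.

Write out the shoelace sum; only the two edges meeting at V_1 involve m:
2·Area = [(9·m − (-9)·(-3)) + ((-9)·(-8) − (-15)·m)] + 226
       = 24·m + 271 = 487
⇒ m = 9.

9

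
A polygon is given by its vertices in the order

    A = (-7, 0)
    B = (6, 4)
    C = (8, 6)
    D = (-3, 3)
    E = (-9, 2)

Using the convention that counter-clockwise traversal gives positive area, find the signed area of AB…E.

Apply the shoelace (surveyor's) formula: 2A = Σ (x_i·y_{i+1} − x_{i+1}·y_i), indices taken mod 5.
A→B: (-7)(4) − (6)(0) = -28
B→C: (6)(6) − (8)(4) = 4
C→D: (8)(3) − (-3)(6) = 42
D→E: (-3)(2) − (-9)(3) = 21
E→A: (-9)(0) − (-7)(2) = 14
Σ = 53
Signed area = Σ/2 = 26.5 (positive ⇒ counter-clockwise traversal).

26.5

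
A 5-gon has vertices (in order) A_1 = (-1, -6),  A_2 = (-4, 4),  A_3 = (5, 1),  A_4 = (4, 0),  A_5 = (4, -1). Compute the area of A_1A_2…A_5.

42.5

Apply the shoelace formula: 2A = Σ (x_i·y_{i+1} − x_{i+1}·y_i), indices taken mod 5.
Σ = (-28) + (-24) + (-4) + (-4) + (-25) = -85
Area = |Σ|/2 = 42.5.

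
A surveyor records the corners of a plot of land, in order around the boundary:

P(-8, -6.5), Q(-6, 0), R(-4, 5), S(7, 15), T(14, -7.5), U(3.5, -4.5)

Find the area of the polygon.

Apply the shoelace (surveyor's) formula: 2A = Σ (x_i·y_{i+1} − x_{i+1}·y_i), indices taken mod 6.
Cross-terms: -39, -30, -95, -262.5, -36.75, -58.75  ⇒  Σ = -522
Area = |Σ|/2 = 261.

261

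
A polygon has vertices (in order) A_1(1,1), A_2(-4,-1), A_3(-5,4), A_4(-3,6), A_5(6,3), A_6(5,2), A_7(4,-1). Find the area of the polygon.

46

Apply the shoelace formula: 2A = Σ (x_i·y_{i+1} − x_{i+1}·y_i), indices taken mod 7.
Σ = (3) + (-21) + (-18) + (-45) + (-3) + (-13) + (5) = -92
Area = |Σ|/2 = 46.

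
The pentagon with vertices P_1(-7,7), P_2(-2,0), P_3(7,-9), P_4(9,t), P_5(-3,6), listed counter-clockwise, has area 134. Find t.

Write out the shoelace sum; only the two edges meeting at P_4 involve t:
2·Area = [(7·t − 9·(-9)) + (9·6 − (-3)·t)] + 53
       = 10·t + 188 = 268
⇒ t = 8.

8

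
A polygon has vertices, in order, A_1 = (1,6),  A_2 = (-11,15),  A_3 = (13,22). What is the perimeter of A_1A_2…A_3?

60

|A_1A_2| = √((-12)² + (9)²) = √225 = 15
|A_2A_3| = √((24)² + (7)²) = √625 = 25
|A_3A_1| = √((-12)² + (-16)²) = √400 = 20
Perimeter = 15 + 25 + 20 = 60.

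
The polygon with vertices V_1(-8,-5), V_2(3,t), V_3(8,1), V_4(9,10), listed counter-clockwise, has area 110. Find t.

-6

The doubled signed area Σ (x_i y_{i+1} − x_{i+1} y_i) is linear in t.
With t=0 it equals 124; the coefficient of t is -16 (from the two edges through V_2).
So -16·t + 124 = 2·110 = 220 ⇒ t = -6.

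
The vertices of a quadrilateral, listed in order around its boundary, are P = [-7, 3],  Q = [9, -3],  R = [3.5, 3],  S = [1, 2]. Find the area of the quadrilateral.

Σ = (-6) + (37.5) + (4) + (17) = 52.5
Area = |Σ|/2 = 26.25.

26.25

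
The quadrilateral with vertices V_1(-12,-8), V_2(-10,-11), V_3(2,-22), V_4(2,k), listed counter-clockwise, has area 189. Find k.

4

The doubled signed area Σ (x_i y_{i+1} − x_{i+1} y_i) is linear in k.
With k=0 it equals 322; the coefficient of k is 14 (from the two edges through V_4).
So 14·k + 322 = 2·189 = 378 ⇒ k = 4.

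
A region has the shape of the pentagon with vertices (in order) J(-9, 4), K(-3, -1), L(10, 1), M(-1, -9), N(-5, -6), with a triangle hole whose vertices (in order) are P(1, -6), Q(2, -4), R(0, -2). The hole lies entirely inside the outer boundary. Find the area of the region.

84

Outer boundary:
Cross-terms: 21, 7, -89, -39, -74  ⇒  Σ = -174
Area = |Σ|/2 = 87.
Hole:
Σ = (8) + (-4) + (2) = 6
Area = |Σ|/2 = 3.
Net area = 87 − 3 = 84.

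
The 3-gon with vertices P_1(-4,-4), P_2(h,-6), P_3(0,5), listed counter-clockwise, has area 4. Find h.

-4

The doubled signed area Σ (x_i y_{i+1} − x_{i+1} y_i) is linear in h.
With h=0 it equals 44; the coefficient of h is 9 (from the two edges through P_2).
So 9·h + 44 = 2·4 = 8 ⇒ h = -4.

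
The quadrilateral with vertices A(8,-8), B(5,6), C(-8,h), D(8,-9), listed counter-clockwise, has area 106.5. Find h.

1

The doubled signed area Σ (x_i y_{i+1} − x_{i+1} y_i) is linear in h.
With h=0 it equals 216; the coefficient of h is -3 (from the two edges through C).
So -3·h + 216 = 2·106.5 = 213 ⇒ h = 1.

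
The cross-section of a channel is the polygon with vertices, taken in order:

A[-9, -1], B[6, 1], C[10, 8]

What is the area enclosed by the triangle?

48.5

Σ = (-3) + (38) + (62) = 97
Area = |Σ|/2 = 48.5.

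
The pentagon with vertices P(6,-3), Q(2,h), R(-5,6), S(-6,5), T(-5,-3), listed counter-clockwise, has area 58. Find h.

1

The doubled signed area Σ (x_i y_{i+1} − x_{i+1} y_i) is linear in h.
With h=0 it equals 105; the coefficient of h is 11 (from the two edges through Q).
So 11·h + 105 = 2·58 = 116 ⇒ h = 1.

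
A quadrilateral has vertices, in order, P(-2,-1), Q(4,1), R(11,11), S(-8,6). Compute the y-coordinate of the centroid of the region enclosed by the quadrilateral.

1038/209

Apply the shoelace formula. First the cross-terms c_i = x_i·y_{i+1} − x_{i+1}·y_i:
  2, 33, 154, 20  ⇒  2A = 209, A = 104.5.
Then Σ (y_i + y_{i+1})·c_i = 3114, so ȳ = 3114 / (6·104.5) = 1038/209.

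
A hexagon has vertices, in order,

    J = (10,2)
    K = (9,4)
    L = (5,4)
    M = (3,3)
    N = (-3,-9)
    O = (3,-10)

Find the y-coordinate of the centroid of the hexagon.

Apply Gauss's area formula. First the cross-terms c_i = x_i·y_{i+1} − x_{i+1}·y_i:
  22, 16, 3, -18, 57, 106  ⇒  2A = 186, A = 93.
Then Σ (y_i + y_{i+1})·c_i = -1542, so ȳ = -1542 / (6·93) = -257/93.

-257/93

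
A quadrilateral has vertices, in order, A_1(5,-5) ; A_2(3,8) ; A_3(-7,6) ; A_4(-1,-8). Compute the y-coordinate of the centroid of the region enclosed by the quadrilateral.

41/59

Apply the shoelace formula. First the cross-terms c_i = x_i·y_{i+1} − x_{i+1}·y_i:
  55, 74, 62, 45  ⇒  2A = 236, A = 118.
Then Σ (y_i + y_{i+1})·c_i = 492, so ȳ = 492 / (6·118) = 41/59.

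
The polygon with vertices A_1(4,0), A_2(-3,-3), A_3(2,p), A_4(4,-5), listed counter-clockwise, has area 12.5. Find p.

-3

The doubled signed area Σ (x_i y_{i+1} − x_{i+1} y_i) is linear in p.
With p=0 it equals 4; the coefficient of p is -7 (from the two edges through A_3).
So -7·p + 4 = 2·12.5 = 25 ⇒ p = -3.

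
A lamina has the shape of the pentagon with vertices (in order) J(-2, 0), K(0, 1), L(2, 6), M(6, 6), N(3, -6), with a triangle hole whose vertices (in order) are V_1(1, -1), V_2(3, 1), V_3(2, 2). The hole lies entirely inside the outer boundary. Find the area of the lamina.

Outer boundary:
Apply the surveyor's formula: 2A = Σ (x_i·y_{i+1} − x_{i+1}·y_i), indices taken mod 5.
J→K: (-2)(1) − (0)(0) = -2
K→L: (0)(6) − (2)(1) = -2
L→M: (2)(6) − (6)(6) = -24
M→N: (6)(-6) − (3)(6) = -54
N→J: (3)(0) − (-2)(-6) = -12
Σ = -94
Area = |Σ|/2 = 47.
Hole:
Σ = (4) + (4) + (-4) = 4
Area = |Σ|/2 = 2.
Net area = 47 − 2 = 45.

45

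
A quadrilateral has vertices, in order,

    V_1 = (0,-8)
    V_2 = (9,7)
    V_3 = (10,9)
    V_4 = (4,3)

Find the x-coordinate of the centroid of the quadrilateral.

43/9

Apply the shoelace formula. First the cross-terms c_i = x_i·y_{i+1} − x_{i+1}·y_i:
  72, 11, -6, -32  ⇒  2A = 45, A = 22.5.
Then Σ (x_i + x_{i+1})·c_i = 645, so x̄ = 645 / (6·22.5) = 43/9.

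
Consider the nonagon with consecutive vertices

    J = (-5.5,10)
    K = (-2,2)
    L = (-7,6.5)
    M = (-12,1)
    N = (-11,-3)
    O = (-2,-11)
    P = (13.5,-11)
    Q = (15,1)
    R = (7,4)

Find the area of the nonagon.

368.5

Σ = (9) + (1) + (71) + (47) + (115) + (170.5) + (178.5) + (53) + (92) = 737
Area = |Σ|/2 = 368.5.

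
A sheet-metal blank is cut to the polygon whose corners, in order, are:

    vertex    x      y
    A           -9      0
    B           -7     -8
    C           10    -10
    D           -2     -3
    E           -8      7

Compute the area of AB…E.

98.5

A→B: (-9)(-8) − (-7)(0) = 72
B→C: (-7)(-10) − (10)(-8) = 150
C→D: (10)(-3) − (-2)(-10) = -50
D→E: (-2)(7) − (-8)(-3) = -38
E→A: (-8)(0) − (-9)(7) = 63
Σ = 197
Area = |Σ|/2 = 98.5.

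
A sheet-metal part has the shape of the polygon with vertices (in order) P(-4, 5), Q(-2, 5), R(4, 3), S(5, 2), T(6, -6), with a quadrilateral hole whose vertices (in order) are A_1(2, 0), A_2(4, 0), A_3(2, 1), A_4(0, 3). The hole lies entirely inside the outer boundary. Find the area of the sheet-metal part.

37.5

Outer boundary:
Apply the shoelace formula: 2A = Σ (x_i·y_{i+1} − x_{i+1}·y_i), indices taken mod 5.
P→Q: (-4)(5) − (-2)(5) = -10
Q→R: (-2)(3) − (4)(5) = -26
R→S: (4)(2) − (5)(3) = -7
S→T: (5)(-6) − (6)(2) = -42
T→P: (6)(5) − (-4)(-6) = 6
Σ = -79
Area = |Σ|/2 = 39.5.
Hole:
Apply Gauss's area formula: 2A = Σ (x_i·y_{i+1} − x_{i+1}·y_i), indices taken mod 4.
A_1→A_2: (2)(0) − (4)(0) = 0
A_2→A_3: (4)(1) − (2)(0) = 4
A_3→A_4: (2)(3) − (0)(1) = 6
A_4→A_1: (0)(0) − (2)(3) = -6
Σ = 4
Area = |Σ|/2 = 2.
Net area = 39.5 − 2 = 37.5.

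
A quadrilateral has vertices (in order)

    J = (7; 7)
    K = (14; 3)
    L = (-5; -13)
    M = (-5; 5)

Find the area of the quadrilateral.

Apply the surveyor's formula: 2A = Σ (x_i·y_{i+1} − x_{i+1}·y_i), indices taken mod 4.
Cross-terms: -77, -167, -90, -70  ⇒  Σ = -404
Area = |Σ|/2 = 202.

202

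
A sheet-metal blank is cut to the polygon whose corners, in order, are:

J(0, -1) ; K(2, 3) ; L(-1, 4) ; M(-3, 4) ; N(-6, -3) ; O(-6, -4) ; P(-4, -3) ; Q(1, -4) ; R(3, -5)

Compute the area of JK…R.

42.5

Apply the shoelace (surveyor's) formula: 2A = Σ (x_i·y_{i+1} − x_{i+1}·y_i), indices taken mod 9.
Σ = (2) + (11) + (8) + (33) + (6) + (2) + (19) + (7) + (-3) = 85
Area = |Σ|/2 = 42.5.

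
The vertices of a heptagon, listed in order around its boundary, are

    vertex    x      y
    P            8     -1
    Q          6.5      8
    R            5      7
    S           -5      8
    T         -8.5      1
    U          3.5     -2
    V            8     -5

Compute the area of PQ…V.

Apply the shoelace (surveyor's) formula: 2A = Σ (x_i·y_{i+1} − x_{i+1}·y_i), indices taken mod 7.
Σ = (70.5) + (5.5) + (75) + (63) + (13.5) + (-1.5) + (32) = 258
Area = |Σ|/2 = 129.

129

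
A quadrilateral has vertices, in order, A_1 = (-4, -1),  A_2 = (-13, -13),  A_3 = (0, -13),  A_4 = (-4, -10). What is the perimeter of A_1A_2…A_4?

42

|A_1A_2| = √((-9)² + (-12)²) = √225 = 15
|A_2A_3| = √((13)² + (0)²) = √169 = 13
|A_3A_4| = √((-4)² + (3)²) = √25 = 5
|A_4A_1| = √((0)² + (9)²) = √81 = 9
Perimeter = 15 + 13 + 5 + 9 = 42.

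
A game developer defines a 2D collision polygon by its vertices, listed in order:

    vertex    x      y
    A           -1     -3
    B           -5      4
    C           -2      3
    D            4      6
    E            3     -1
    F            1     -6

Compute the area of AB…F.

49

Apply the surveyor's formula: 2A = Σ (x_i·y_{i+1} − x_{i+1}·y_i), indices taken mod 6.
A→B: (-1)(4) − (-5)(-3) = -19
B→C: (-5)(3) − (-2)(4) = -7
C→D: (-2)(6) − (4)(3) = -24
D→E: (4)(-1) − (3)(6) = -22
E→F: (3)(-6) − (1)(-1) = -17
F→A: (1)(-3) − (-1)(-6) = -9
Σ = -98
Area = |Σ|/2 = 49.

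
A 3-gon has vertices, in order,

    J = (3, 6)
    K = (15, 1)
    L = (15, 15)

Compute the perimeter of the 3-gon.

42

|JK| = √((12)² + (-5)²) = √169 = 13
|KL| = √((0)² + (14)²) = √196 = 14
|LJ| = √((-12)² + (-9)²) = √225 = 15
Perimeter = 13 + 14 + 15 = 42.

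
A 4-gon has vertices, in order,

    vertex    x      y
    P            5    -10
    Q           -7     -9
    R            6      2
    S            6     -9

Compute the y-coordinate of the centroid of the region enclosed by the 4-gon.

Apply Gauss's area formula. First the cross-terms c_i = x_i·y_{i+1} − x_{i+1}·y_i:
  -115, 40, -66, -15  ⇒  2A = -156, A = -78.
Then Σ (y_i + y_{i+1})·c_i = 2652, so ȳ = 2652 / (6·(-78)) = -17/3.

-17/3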